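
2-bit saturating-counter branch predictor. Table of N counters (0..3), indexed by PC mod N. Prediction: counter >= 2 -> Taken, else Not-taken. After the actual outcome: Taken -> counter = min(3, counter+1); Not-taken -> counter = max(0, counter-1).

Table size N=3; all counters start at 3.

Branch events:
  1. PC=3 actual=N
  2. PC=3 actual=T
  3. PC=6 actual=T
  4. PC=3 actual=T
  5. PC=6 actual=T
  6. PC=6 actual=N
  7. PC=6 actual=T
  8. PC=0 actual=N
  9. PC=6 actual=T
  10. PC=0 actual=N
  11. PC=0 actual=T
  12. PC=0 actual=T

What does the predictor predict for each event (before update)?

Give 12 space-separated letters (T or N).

Ev 1: PC=3 idx=0 pred=T actual=N -> ctr[0]=2
Ev 2: PC=3 idx=0 pred=T actual=T -> ctr[0]=3
Ev 3: PC=6 idx=0 pred=T actual=T -> ctr[0]=3
Ev 4: PC=3 idx=0 pred=T actual=T -> ctr[0]=3
Ev 5: PC=6 idx=0 pred=T actual=T -> ctr[0]=3
Ev 6: PC=6 idx=0 pred=T actual=N -> ctr[0]=2
Ev 7: PC=6 idx=0 pred=T actual=T -> ctr[0]=3
Ev 8: PC=0 idx=0 pred=T actual=N -> ctr[0]=2
Ev 9: PC=6 idx=0 pred=T actual=T -> ctr[0]=3
Ev 10: PC=0 idx=0 pred=T actual=N -> ctr[0]=2
Ev 11: PC=0 idx=0 pred=T actual=T -> ctr[0]=3
Ev 12: PC=0 idx=0 pred=T actual=T -> ctr[0]=3

Answer: T T T T T T T T T T T T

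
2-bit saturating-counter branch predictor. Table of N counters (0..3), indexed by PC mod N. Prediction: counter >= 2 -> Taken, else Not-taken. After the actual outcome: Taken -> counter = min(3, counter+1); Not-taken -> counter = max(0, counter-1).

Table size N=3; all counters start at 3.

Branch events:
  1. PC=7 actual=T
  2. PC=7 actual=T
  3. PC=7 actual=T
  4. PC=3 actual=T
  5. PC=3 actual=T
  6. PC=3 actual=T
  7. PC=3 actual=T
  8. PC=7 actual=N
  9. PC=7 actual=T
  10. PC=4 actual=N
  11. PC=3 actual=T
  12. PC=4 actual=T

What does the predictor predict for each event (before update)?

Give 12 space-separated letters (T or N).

Ev 1: PC=7 idx=1 pred=T actual=T -> ctr[1]=3
Ev 2: PC=7 idx=1 pred=T actual=T -> ctr[1]=3
Ev 3: PC=7 idx=1 pred=T actual=T -> ctr[1]=3
Ev 4: PC=3 idx=0 pred=T actual=T -> ctr[0]=3
Ev 5: PC=3 idx=0 pred=T actual=T -> ctr[0]=3
Ev 6: PC=3 idx=0 pred=T actual=T -> ctr[0]=3
Ev 7: PC=3 idx=0 pred=T actual=T -> ctr[0]=3
Ev 8: PC=7 idx=1 pred=T actual=N -> ctr[1]=2
Ev 9: PC=7 idx=1 pred=T actual=T -> ctr[1]=3
Ev 10: PC=4 idx=1 pred=T actual=N -> ctr[1]=2
Ev 11: PC=3 idx=0 pred=T actual=T -> ctr[0]=3
Ev 12: PC=4 idx=1 pred=T actual=T -> ctr[1]=3

Answer: T T T T T T T T T T T T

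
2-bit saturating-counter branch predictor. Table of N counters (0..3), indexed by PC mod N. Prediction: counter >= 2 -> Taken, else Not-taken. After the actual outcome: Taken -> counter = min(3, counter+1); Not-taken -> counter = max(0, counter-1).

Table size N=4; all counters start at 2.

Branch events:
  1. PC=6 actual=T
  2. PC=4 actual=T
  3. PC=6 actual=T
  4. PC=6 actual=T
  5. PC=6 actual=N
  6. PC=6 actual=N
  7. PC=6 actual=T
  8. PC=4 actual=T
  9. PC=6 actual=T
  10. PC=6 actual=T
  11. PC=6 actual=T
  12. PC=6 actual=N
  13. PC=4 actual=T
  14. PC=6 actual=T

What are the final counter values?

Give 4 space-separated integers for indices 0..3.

Answer: 3 2 3 2

Derivation:
Ev 1: PC=6 idx=2 pred=T actual=T -> ctr[2]=3
Ev 2: PC=4 idx=0 pred=T actual=T -> ctr[0]=3
Ev 3: PC=6 idx=2 pred=T actual=T -> ctr[2]=3
Ev 4: PC=6 idx=2 pred=T actual=T -> ctr[2]=3
Ev 5: PC=6 idx=2 pred=T actual=N -> ctr[2]=2
Ev 6: PC=6 idx=2 pred=T actual=N -> ctr[2]=1
Ev 7: PC=6 idx=2 pred=N actual=T -> ctr[2]=2
Ev 8: PC=4 idx=0 pred=T actual=T -> ctr[0]=3
Ev 9: PC=6 idx=2 pred=T actual=T -> ctr[2]=3
Ev 10: PC=6 idx=2 pred=T actual=T -> ctr[2]=3
Ev 11: PC=6 idx=2 pred=T actual=T -> ctr[2]=3
Ev 12: PC=6 idx=2 pred=T actual=N -> ctr[2]=2
Ev 13: PC=4 idx=0 pred=T actual=T -> ctr[0]=3
Ev 14: PC=6 idx=2 pred=T actual=T -> ctr[2]=3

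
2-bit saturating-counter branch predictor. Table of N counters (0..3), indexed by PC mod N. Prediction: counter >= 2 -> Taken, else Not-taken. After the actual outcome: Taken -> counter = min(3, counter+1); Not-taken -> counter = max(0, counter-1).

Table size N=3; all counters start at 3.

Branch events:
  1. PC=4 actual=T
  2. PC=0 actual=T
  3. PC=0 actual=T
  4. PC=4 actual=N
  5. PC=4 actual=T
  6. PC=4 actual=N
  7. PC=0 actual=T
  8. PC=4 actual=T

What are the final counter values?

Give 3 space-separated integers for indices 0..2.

Answer: 3 3 3

Derivation:
Ev 1: PC=4 idx=1 pred=T actual=T -> ctr[1]=3
Ev 2: PC=0 idx=0 pred=T actual=T -> ctr[0]=3
Ev 3: PC=0 idx=0 pred=T actual=T -> ctr[0]=3
Ev 4: PC=4 idx=1 pred=T actual=N -> ctr[1]=2
Ev 5: PC=4 idx=1 pred=T actual=T -> ctr[1]=3
Ev 6: PC=4 idx=1 pred=T actual=N -> ctr[1]=2
Ev 7: PC=0 idx=0 pred=T actual=T -> ctr[0]=3
Ev 8: PC=4 idx=1 pred=T actual=T -> ctr[1]=3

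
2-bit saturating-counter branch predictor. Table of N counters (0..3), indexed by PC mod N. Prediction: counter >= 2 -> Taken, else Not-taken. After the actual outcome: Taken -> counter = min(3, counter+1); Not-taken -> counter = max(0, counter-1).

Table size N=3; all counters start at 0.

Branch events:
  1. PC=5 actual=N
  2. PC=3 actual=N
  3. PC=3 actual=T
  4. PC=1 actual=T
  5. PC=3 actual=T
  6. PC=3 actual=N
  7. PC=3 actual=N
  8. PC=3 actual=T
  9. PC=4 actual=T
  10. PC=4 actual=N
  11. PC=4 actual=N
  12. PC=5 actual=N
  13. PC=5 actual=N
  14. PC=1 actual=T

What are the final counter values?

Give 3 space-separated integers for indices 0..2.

Answer: 1 1 0

Derivation:
Ev 1: PC=5 idx=2 pred=N actual=N -> ctr[2]=0
Ev 2: PC=3 idx=0 pred=N actual=N -> ctr[0]=0
Ev 3: PC=3 idx=0 pred=N actual=T -> ctr[0]=1
Ev 4: PC=1 idx=1 pred=N actual=T -> ctr[1]=1
Ev 5: PC=3 idx=0 pred=N actual=T -> ctr[0]=2
Ev 6: PC=3 idx=0 pred=T actual=N -> ctr[0]=1
Ev 7: PC=3 idx=0 pred=N actual=N -> ctr[0]=0
Ev 8: PC=3 idx=0 pred=N actual=T -> ctr[0]=1
Ev 9: PC=4 idx=1 pred=N actual=T -> ctr[1]=2
Ev 10: PC=4 idx=1 pred=T actual=N -> ctr[1]=1
Ev 11: PC=4 idx=1 pred=N actual=N -> ctr[1]=0
Ev 12: PC=5 idx=2 pred=N actual=N -> ctr[2]=0
Ev 13: PC=5 idx=2 pred=N actual=N -> ctr[2]=0
Ev 14: PC=1 idx=1 pred=N actual=T -> ctr[1]=1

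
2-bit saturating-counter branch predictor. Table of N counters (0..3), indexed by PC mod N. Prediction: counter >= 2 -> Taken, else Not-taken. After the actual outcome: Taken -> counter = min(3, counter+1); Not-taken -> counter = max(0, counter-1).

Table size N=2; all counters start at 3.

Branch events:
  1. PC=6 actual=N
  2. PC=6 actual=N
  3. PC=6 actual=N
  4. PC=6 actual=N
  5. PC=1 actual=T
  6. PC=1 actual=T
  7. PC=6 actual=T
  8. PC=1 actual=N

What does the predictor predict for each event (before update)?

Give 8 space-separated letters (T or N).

Answer: T T N N T T N T

Derivation:
Ev 1: PC=6 idx=0 pred=T actual=N -> ctr[0]=2
Ev 2: PC=6 idx=0 pred=T actual=N -> ctr[0]=1
Ev 3: PC=6 idx=0 pred=N actual=N -> ctr[0]=0
Ev 4: PC=6 idx=0 pred=N actual=N -> ctr[0]=0
Ev 5: PC=1 idx=1 pred=T actual=T -> ctr[1]=3
Ev 6: PC=1 idx=1 pred=T actual=T -> ctr[1]=3
Ev 7: PC=6 idx=0 pred=N actual=T -> ctr[0]=1
Ev 8: PC=1 idx=1 pred=T actual=N -> ctr[1]=2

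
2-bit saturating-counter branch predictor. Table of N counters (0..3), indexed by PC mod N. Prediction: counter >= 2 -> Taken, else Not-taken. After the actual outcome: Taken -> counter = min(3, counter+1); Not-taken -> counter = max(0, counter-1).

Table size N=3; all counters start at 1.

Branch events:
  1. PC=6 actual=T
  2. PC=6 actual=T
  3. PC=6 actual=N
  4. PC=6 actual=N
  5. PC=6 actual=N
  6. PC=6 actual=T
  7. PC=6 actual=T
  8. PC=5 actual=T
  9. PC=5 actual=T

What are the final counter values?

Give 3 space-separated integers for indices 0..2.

Ev 1: PC=6 idx=0 pred=N actual=T -> ctr[0]=2
Ev 2: PC=6 idx=0 pred=T actual=T -> ctr[0]=3
Ev 3: PC=6 idx=0 pred=T actual=N -> ctr[0]=2
Ev 4: PC=6 idx=0 pred=T actual=N -> ctr[0]=1
Ev 5: PC=6 idx=0 pred=N actual=N -> ctr[0]=0
Ev 6: PC=6 idx=0 pred=N actual=T -> ctr[0]=1
Ev 7: PC=6 idx=0 pred=N actual=T -> ctr[0]=2
Ev 8: PC=5 idx=2 pred=N actual=T -> ctr[2]=2
Ev 9: PC=5 idx=2 pred=T actual=T -> ctr[2]=3

Answer: 2 1 3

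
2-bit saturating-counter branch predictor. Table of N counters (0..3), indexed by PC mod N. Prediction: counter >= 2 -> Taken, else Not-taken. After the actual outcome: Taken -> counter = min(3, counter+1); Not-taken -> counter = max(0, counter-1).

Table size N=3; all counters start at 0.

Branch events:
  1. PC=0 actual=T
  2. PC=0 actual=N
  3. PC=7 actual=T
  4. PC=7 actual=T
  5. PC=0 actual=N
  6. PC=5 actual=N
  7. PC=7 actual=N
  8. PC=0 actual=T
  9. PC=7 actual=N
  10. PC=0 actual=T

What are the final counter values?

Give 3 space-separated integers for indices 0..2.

Answer: 2 0 0

Derivation:
Ev 1: PC=0 idx=0 pred=N actual=T -> ctr[0]=1
Ev 2: PC=0 idx=0 pred=N actual=N -> ctr[0]=0
Ev 3: PC=7 idx=1 pred=N actual=T -> ctr[1]=1
Ev 4: PC=7 idx=1 pred=N actual=T -> ctr[1]=2
Ev 5: PC=0 idx=0 pred=N actual=N -> ctr[0]=0
Ev 6: PC=5 idx=2 pred=N actual=N -> ctr[2]=0
Ev 7: PC=7 idx=1 pred=T actual=N -> ctr[1]=1
Ev 8: PC=0 idx=0 pred=N actual=T -> ctr[0]=1
Ev 9: PC=7 idx=1 pred=N actual=N -> ctr[1]=0
Ev 10: PC=0 idx=0 pred=N actual=T -> ctr[0]=2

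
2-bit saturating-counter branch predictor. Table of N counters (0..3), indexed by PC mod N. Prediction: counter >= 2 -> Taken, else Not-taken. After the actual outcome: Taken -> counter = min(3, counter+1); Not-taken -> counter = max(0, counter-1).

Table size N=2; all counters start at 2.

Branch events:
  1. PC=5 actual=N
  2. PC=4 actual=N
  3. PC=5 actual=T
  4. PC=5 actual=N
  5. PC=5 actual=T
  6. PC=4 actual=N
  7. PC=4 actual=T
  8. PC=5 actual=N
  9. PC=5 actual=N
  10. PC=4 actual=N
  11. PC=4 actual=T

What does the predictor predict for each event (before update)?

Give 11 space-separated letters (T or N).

Answer: T T N T N N N T N N N

Derivation:
Ev 1: PC=5 idx=1 pred=T actual=N -> ctr[1]=1
Ev 2: PC=4 idx=0 pred=T actual=N -> ctr[0]=1
Ev 3: PC=5 idx=1 pred=N actual=T -> ctr[1]=2
Ev 4: PC=5 idx=1 pred=T actual=N -> ctr[1]=1
Ev 5: PC=5 idx=1 pred=N actual=T -> ctr[1]=2
Ev 6: PC=4 idx=0 pred=N actual=N -> ctr[0]=0
Ev 7: PC=4 idx=0 pred=N actual=T -> ctr[0]=1
Ev 8: PC=5 idx=1 pred=T actual=N -> ctr[1]=1
Ev 9: PC=5 idx=1 pred=N actual=N -> ctr[1]=0
Ev 10: PC=4 idx=0 pred=N actual=N -> ctr[0]=0
Ev 11: PC=4 idx=0 pred=N actual=T -> ctr[0]=1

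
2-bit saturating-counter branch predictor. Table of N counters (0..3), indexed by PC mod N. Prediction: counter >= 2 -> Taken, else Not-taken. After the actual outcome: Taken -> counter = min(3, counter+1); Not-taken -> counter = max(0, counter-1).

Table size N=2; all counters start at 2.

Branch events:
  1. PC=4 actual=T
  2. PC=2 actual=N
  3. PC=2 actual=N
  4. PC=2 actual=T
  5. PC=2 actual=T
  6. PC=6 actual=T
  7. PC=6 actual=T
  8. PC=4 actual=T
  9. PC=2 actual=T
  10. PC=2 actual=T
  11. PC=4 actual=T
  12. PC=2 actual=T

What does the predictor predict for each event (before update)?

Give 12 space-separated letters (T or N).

Answer: T T T N T T T T T T T T

Derivation:
Ev 1: PC=4 idx=0 pred=T actual=T -> ctr[0]=3
Ev 2: PC=2 idx=0 pred=T actual=N -> ctr[0]=2
Ev 3: PC=2 idx=0 pred=T actual=N -> ctr[0]=1
Ev 4: PC=2 idx=0 pred=N actual=T -> ctr[0]=2
Ev 5: PC=2 idx=0 pred=T actual=T -> ctr[0]=3
Ev 6: PC=6 idx=0 pred=T actual=T -> ctr[0]=3
Ev 7: PC=6 idx=0 pred=T actual=T -> ctr[0]=3
Ev 8: PC=4 idx=0 pred=T actual=T -> ctr[0]=3
Ev 9: PC=2 idx=0 pred=T actual=T -> ctr[0]=3
Ev 10: PC=2 idx=0 pred=T actual=T -> ctr[0]=3
Ev 11: PC=4 idx=0 pred=T actual=T -> ctr[0]=3
Ev 12: PC=2 idx=0 pred=T actual=T -> ctr[0]=3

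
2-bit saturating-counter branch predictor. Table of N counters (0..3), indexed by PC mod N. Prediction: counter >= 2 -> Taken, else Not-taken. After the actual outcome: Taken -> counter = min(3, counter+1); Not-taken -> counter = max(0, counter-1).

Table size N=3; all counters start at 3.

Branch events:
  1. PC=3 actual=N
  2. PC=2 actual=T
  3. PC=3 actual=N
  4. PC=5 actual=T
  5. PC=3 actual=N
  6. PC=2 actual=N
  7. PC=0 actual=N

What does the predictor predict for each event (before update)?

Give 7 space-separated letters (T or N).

Answer: T T T T N T N

Derivation:
Ev 1: PC=3 idx=0 pred=T actual=N -> ctr[0]=2
Ev 2: PC=2 idx=2 pred=T actual=T -> ctr[2]=3
Ev 3: PC=3 idx=0 pred=T actual=N -> ctr[0]=1
Ev 4: PC=5 idx=2 pred=T actual=T -> ctr[2]=3
Ev 5: PC=3 idx=0 pred=N actual=N -> ctr[0]=0
Ev 6: PC=2 idx=2 pred=T actual=N -> ctr[2]=2
Ev 7: PC=0 idx=0 pred=N actual=N -> ctr[0]=0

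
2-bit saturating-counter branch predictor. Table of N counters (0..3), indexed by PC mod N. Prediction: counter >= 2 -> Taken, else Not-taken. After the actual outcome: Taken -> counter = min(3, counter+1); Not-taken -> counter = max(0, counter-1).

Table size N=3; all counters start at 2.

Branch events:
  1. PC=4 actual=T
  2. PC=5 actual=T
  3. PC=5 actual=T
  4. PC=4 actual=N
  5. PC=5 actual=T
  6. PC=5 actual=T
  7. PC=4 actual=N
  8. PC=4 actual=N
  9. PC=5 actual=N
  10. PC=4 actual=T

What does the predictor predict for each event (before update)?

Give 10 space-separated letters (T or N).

Answer: T T T T T T T N T N

Derivation:
Ev 1: PC=4 idx=1 pred=T actual=T -> ctr[1]=3
Ev 2: PC=5 idx=2 pred=T actual=T -> ctr[2]=3
Ev 3: PC=5 idx=2 pred=T actual=T -> ctr[2]=3
Ev 4: PC=4 idx=1 pred=T actual=N -> ctr[1]=2
Ev 5: PC=5 idx=2 pred=T actual=T -> ctr[2]=3
Ev 6: PC=5 idx=2 pred=T actual=T -> ctr[2]=3
Ev 7: PC=4 idx=1 pred=T actual=N -> ctr[1]=1
Ev 8: PC=4 idx=1 pred=N actual=N -> ctr[1]=0
Ev 9: PC=5 idx=2 pred=T actual=N -> ctr[2]=2
Ev 10: PC=4 idx=1 pred=N actual=T -> ctr[1]=1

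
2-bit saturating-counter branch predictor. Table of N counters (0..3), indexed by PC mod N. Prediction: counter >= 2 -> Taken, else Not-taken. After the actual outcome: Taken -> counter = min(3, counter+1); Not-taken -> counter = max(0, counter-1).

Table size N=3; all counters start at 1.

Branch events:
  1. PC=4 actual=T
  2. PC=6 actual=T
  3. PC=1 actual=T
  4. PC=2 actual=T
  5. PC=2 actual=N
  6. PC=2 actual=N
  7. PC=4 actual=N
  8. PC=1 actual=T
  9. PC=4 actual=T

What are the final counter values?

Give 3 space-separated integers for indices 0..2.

Answer: 2 3 0

Derivation:
Ev 1: PC=4 idx=1 pred=N actual=T -> ctr[1]=2
Ev 2: PC=6 idx=0 pred=N actual=T -> ctr[0]=2
Ev 3: PC=1 idx=1 pred=T actual=T -> ctr[1]=3
Ev 4: PC=2 idx=2 pred=N actual=T -> ctr[2]=2
Ev 5: PC=2 idx=2 pred=T actual=N -> ctr[2]=1
Ev 6: PC=2 idx=2 pred=N actual=N -> ctr[2]=0
Ev 7: PC=4 idx=1 pred=T actual=N -> ctr[1]=2
Ev 8: PC=1 idx=1 pred=T actual=T -> ctr[1]=3
Ev 9: PC=4 idx=1 pred=T actual=T -> ctr[1]=3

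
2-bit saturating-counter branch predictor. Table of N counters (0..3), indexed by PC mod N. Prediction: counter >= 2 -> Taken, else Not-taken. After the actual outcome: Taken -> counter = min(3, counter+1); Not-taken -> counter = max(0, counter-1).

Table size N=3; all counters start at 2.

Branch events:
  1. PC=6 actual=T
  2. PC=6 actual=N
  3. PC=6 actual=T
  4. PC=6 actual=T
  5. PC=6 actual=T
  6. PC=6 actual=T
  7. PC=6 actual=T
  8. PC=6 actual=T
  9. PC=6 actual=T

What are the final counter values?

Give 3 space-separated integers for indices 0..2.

Ev 1: PC=6 idx=0 pred=T actual=T -> ctr[0]=3
Ev 2: PC=6 idx=0 pred=T actual=N -> ctr[0]=2
Ev 3: PC=6 idx=0 pred=T actual=T -> ctr[0]=3
Ev 4: PC=6 idx=0 pred=T actual=T -> ctr[0]=3
Ev 5: PC=6 idx=0 pred=T actual=T -> ctr[0]=3
Ev 6: PC=6 idx=0 pred=T actual=T -> ctr[0]=3
Ev 7: PC=6 idx=0 pred=T actual=T -> ctr[0]=3
Ev 8: PC=6 idx=0 pred=T actual=T -> ctr[0]=3
Ev 9: PC=6 idx=0 pred=T actual=T -> ctr[0]=3

Answer: 3 2 2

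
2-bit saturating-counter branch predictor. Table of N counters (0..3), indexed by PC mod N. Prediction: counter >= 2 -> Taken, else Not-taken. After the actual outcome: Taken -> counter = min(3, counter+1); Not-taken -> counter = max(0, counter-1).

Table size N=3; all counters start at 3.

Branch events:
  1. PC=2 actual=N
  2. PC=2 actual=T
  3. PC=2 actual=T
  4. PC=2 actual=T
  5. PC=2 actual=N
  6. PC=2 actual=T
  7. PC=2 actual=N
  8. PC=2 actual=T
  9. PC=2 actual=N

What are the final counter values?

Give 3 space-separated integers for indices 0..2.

Ev 1: PC=2 idx=2 pred=T actual=N -> ctr[2]=2
Ev 2: PC=2 idx=2 pred=T actual=T -> ctr[2]=3
Ev 3: PC=2 idx=2 pred=T actual=T -> ctr[2]=3
Ev 4: PC=2 idx=2 pred=T actual=T -> ctr[2]=3
Ev 5: PC=2 idx=2 pred=T actual=N -> ctr[2]=2
Ev 6: PC=2 idx=2 pred=T actual=T -> ctr[2]=3
Ev 7: PC=2 idx=2 pred=T actual=N -> ctr[2]=2
Ev 8: PC=2 idx=2 pred=T actual=T -> ctr[2]=3
Ev 9: PC=2 idx=2 pred=T actual=N -> ctr[2]=2

Answer: 3 3 2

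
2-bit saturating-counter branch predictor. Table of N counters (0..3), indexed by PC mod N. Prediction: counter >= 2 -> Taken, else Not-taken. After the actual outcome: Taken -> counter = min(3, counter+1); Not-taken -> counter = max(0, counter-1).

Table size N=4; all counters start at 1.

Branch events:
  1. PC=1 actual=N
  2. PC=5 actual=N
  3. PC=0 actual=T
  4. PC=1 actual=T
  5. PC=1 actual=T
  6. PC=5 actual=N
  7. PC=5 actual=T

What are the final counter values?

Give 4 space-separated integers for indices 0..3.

Ev 1: PC=1 idx=1 pred=N actual=N -> ctr[1]=0
Ev 2: PC=5 idx=1 pred=N actual=N -> ctr[1]=0
Ev 3: PC=0 idx=0 pred=N actual=T -> ctr[0]=2
Ev 4: PC=1 idx=1 pred=N actual=T -> ctr[1]=1
Ev 5: PC=1 idx=1 pred=N actual=T -> ctr[1]=2
Ev 6: PC=5 idx=1 pred=T actual=N -> ctr[1]=1
Ev 7: PC=5 idx=1 pred=N actual=T -> ctr[1]=2

Answer: 2 2 1 1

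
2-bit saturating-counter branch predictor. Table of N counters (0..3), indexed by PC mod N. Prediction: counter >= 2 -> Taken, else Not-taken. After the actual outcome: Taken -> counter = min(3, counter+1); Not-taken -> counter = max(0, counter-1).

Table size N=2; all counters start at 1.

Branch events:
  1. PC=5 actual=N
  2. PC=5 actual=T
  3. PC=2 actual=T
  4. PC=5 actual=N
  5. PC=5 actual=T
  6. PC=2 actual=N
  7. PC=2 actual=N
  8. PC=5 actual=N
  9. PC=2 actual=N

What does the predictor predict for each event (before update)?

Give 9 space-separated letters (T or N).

Ev 1: PC=5 idx=1 pred=N actual=N -> ctr[1]=0
Ev 2: PC=5 idx=1 pred=N actual=T -> ctr[1]=1
Ev 3: PC=2 idx=0 pred=N actual=T -> ctr[0]=2
Ev 4: PC=5 idx=1 pred=N actual=N -> ctr[1]=0
Ev 5: PC=5 idx=1 pred=N actual=T -> ctr[1]=1
Ev 6: PC=2 idx=0 pred=T actual=N -> ctr[0]=1
Ev 7: PC=2 idx=0 pred=N actual=N -> ctr[0]=0
Ev 8: PC=5 idx=1 pred=N actual=N -> ctr[1]=0
Ev 9: PC=2 idx=0 pred=N actual=N -> ctr[0]=0

Answer: N N N N N T N N N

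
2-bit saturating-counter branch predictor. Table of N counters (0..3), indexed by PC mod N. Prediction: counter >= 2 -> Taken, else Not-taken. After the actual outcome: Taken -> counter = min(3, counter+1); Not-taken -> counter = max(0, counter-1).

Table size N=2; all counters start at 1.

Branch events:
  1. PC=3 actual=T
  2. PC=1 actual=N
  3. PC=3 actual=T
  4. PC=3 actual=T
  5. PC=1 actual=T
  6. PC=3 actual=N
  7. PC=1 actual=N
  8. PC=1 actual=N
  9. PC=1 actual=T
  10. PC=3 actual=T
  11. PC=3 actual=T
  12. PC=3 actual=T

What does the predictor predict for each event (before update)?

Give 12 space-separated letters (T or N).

Answer: N T N T T T T N N N T T

Derivation:
Ev 1: PC=3 idx=1 pred=N actual=T -> ctr[1]=2
Ev 2: PC=1 idx=1 pred=T actual=N -> ctr[1]=1
Ev 3: PC=3 idx=1 pred=N actual=T -> ctr[1]=2
Ev 4: PC=3 idx=1 pred=T actual=T -> ctr[1]=3
Ev 5: PC=1 idx=1 pred=T actual=T -> ctr[1]=3
Ev 6: PC=3 idx=1 pred=T actual=N -> ctr[1]=2
Ev 7: PC=1 idx=1 pred=T actual=N -> ctr[1]=1
Ev 8: PC=1 idx=1 pred=N actual=N -> ctr[1]=0
Ev 9: PC=1 idx=1 pred=N actual=T -> ctr[1]=1
Ev 10: PC=3 idx=1 pred=N actual=T -> ctr[1]=2
Ev 11: PC=3 idx=1 pred=T actual=T -> ctr[1]=3
Ev 12: PC=3 idx=1 pred=T actual=T -> ctr[1]=3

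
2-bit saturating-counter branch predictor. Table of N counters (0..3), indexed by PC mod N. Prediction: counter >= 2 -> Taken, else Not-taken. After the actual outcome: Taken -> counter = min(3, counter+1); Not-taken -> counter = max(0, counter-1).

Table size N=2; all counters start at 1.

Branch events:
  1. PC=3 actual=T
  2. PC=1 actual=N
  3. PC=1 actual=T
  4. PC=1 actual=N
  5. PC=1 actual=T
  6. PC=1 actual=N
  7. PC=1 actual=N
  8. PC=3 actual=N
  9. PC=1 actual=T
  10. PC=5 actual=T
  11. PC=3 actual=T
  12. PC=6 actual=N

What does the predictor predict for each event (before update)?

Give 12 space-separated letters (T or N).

Answer: N T N T N T N N N N T N

Derivation:
Ev 1: PC=3 idx=1 pred=N actual=T -> ctr[1]=2
Ev 2: PC=1 idx=1 pred=T actual=N -> ctr[1]=1
Ev 3: PC=1 idx=1 pred=N actual=T -> ctr[1]=2
Ev 4: PC=1 idx=1 pred=T actual=N -> ctr[1]=1
Ev 5: PC=1 idx=1 pred=N actual=T -> ctr[1]=2
Ev 6: PC=1 idx=1 pred=T actual=N -> ctr[1]=1
Ev 7: PC=1 idx=1 pred=N actual=N -> ctr[1]=0
Ev 8: PC=3 idx=1 pred=N actual=N -> ctr[1]=0
Ev 9: PC=1 idx=1 pred=N actual=T -> ctr[1]=1
Ev 10: PC=5 idx=1 pred=N actual=T -> ctr[1]=2
Ev 11: PC=3 idx=1 pred=T actual=T -> ctr[1]=3
Ev 12: PC=6 idx=0 pred=N actual=N -> ctr[0]=0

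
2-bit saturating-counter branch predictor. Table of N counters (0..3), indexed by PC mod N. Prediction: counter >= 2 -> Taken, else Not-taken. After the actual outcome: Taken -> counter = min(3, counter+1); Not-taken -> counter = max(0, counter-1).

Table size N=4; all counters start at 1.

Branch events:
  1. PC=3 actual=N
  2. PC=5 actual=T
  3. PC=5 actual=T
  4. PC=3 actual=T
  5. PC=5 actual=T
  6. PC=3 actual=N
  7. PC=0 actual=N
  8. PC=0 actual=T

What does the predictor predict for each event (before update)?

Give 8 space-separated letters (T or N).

Ev 1: PC=3 idx=3 pred=N actual=N -> ctr[3]=0
Ev 2: PC=5 idx=1 pred=N actual=T -> ctr[1]=2
Ev 3: PC=5 idx=1 pred=T actual=T -> ctr[1]=3
Ev 4: PC=3 idx=3 pred=N actual=T -> ctr[3]=1
Ev 5: PC=5 idx=1 pred=T actual=T -> ctr[1]=3
Ev 6: PC=3 idx=3 pred=N actual=N -> ctr[3]=0
Ev 7: PC=0 idx=0 pred=N actual=N -> ctr[0]=0
Ev 8: PC=0 idx=0 pred=N actual=T -> ctr[0]=1

Answer: N N T N T N N N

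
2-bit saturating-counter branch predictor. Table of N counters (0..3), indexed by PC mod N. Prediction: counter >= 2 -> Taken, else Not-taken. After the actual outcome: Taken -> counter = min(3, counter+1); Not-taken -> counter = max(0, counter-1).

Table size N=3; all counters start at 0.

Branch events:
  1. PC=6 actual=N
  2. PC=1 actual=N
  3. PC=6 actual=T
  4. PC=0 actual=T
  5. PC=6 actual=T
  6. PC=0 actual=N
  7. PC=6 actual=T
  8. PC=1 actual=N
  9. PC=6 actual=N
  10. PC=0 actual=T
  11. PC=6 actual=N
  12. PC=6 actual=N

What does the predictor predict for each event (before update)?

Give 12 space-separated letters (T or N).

Ev 1: PC=6 idx=0 pred=N actual=N -> ctr[0]=0
Ev 2: PC=1 idx=1 pred=N actual=N -> ctr[1]=0
Ev 3: PC=6 idx=0 pred=N actual=T -> ctr[0]=1
Ev 4: PC=0 idx=0 pred=N actual=T -> ctr[0]=2
Ev 5: PC=6 idx=0 pred=T actual=T -> ctr[0]=3
Ev 6: PC=0 idx=0 pred=T actual=N -> ctr[0]=2
Ev 7: PC=6 idx=0 pred=T actual=T -> ctr[0]=3
Ev 8: PC=1 idx=1 pred=N actual=N -> ctr[1]=0
Ev 9: PC=6 idx=0 pred=T actual=N -> ctr[0]=2
Ev 10: PC=0 idx=0 pred=T actual=T -> ctr[0]=3
Ev 11: PC=6 idx=0 pred=T actual=N -> ctr[0]=2
Ev 12: PC=6 idx=0 pred=T actual=N -> ctr[0]=1

Answer: N N N N T T T N T T T T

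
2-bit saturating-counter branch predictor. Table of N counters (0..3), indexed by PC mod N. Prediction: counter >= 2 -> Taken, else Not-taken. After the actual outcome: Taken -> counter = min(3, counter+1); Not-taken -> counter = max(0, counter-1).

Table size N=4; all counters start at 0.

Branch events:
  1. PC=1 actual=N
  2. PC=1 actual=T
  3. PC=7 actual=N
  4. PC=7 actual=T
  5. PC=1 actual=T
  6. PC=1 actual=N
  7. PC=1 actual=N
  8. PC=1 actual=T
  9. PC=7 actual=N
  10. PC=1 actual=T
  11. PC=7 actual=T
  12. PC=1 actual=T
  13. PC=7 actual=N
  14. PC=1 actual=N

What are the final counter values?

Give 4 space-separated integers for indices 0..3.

Answer: 0 2 0 0

Derivation:
Ev 1: PC=1 idx=1 pred=N actual=N -> ctr[1]=0
Ev 2: PC=1 idx=1 pred=N actual=T -> ctr[1]=1
Ev 3: PC=7 idx=3 pred=N actual=N -> ctr[3]=0
Ev 4: PC=7 idx=3 pred=N actual=T -> ctr[3]=1
Ev 5: PC=1 idx=1 pred=N actual=T -> ctr[1]=2
Ev 6: PC=1 idx=1 pred=T actual=N -> ctr[1]=1
Ev 7: PC=1 idx=1 pred=N actual=N -> ctr[1]=0
Ev 8: PC=1 idx=1 pred=N actual=T -> ctr[1]=1
Ev 9: PC=7 idx=3 pred=N actual=N -> ctr[3]=0
Ev 10: PC=1 idx=1 pred=N actual=T -> ctr[1]=2
Ev 11: PC=7 idx=3 pred=N actual=T -> ctr[3]=1
Ev 12: PC=1 idx=1 pred=T actual=T -> ctr[1]=3
Ev 13: PC=7 idx=3 pred=N actual=N -> ctr[3]=0
Ev 14: PC=1 idx=1 pred=T actual=N -> ctr[1]=2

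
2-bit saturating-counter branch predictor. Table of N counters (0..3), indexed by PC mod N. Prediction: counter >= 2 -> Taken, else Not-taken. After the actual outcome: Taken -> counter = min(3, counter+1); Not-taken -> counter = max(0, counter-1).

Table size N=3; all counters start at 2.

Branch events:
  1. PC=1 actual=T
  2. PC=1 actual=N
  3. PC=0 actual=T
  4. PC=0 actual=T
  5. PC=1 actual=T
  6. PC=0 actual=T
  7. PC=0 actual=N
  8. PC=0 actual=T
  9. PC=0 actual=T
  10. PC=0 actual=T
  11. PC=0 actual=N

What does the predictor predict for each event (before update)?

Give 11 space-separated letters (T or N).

Ev 1: PC=1 idx=1 pred=T actual=T -> ctr[1]=3
Ev 2: PC=1 idx=1 pred=T actual=N -> ctr[1]=2
Ev 3: PC=0 idx=0 pred=T actual=T -> ctr[0]=3
Ev 4: PC=0 idx=0 pred=T actual=T -> ctr[0]=3
Ev 5: PC=1 idx=1 pred=T actual=T -> ctr[1]=3
Ev 6: PC=0 idx=0 pred=T actual=T -> ctr[0]=3
Ev 7: PC=0 idx=0 pred=T actual=N -> ctr[0]=2
Ev 8: PC=0 idx=0 pred=T actual=T -> ctr[0]=3
Ev 9: PC=0 idx=0 pred=T actual=T -> ctr[0]=3
Ev 10: PC=0 idx=0 pred=T actual=T -> ctr[0]=3
Ev 11: PC=0 idx=0 pred=T actual=N -> ctr[0]=2

Answer: T T T T T T T T T T T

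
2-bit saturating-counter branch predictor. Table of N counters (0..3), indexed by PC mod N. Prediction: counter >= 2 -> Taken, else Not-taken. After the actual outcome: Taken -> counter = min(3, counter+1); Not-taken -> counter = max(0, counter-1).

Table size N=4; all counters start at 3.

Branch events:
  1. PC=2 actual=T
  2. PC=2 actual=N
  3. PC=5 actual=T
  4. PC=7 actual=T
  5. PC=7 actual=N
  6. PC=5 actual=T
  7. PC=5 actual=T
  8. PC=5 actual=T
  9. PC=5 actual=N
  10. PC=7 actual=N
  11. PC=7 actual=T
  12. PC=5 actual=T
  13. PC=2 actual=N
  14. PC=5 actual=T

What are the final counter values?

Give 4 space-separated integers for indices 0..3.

Ev 1: PC=2 idx=2 pred=T actual=T -> ctr[2]=3
Ev 2: PC=2 idx=2 pred=T actual=N -> ctr[2]=2
Ev 3: PC=5 idx=1 pred=T actual=T -> ctr[1]=3
Ev 4: PC=7 idx=3 pred=T actual=T -> ctr[3]=3
Ev 5: PC=7 idx=3 pred=T actual=N -> ctr[3]=2
Ev 6: PC=5 idx=1 pred=T actual=T -> ctr[1]=3
Ev 7: PC=5 idx=1 pred=T actual=T -> ctr[1]=3
Ev 8: PC=5 idx=1 pred=T actual=T -> ctr[1]=3
Ev 9: PC=5 idx=1 pred=T actual=N -> ctr[1]=2
Ev 10: PC=7 idx=3 pred=T actual=N -> ctr[3]=1
Ev 11: PC=7 idx=3 pred=N actual=T -> ctr[3]=2
Ev 12: PC=5 idx=1 pred=T actual=T -> ctr[1]=3
Ev 13: PC=2 idx=2 pred=T actual=N -> ctr[2]=1
Ev 14: PC=5 idx=1 pred=T actual=T -> ctr[1]=3

Answer: 3 3 1 2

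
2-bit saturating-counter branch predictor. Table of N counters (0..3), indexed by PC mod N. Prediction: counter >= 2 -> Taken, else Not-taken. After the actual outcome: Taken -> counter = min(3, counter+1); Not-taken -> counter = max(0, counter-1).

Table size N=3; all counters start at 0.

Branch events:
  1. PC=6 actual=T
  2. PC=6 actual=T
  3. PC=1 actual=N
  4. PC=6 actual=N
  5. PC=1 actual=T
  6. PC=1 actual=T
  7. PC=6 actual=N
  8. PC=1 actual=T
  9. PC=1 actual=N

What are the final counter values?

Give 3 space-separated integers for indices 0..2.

Ev 1: PC=6 idx=0 pred=N actual=T -> ctr[0]=1
Ev 2: PC=6 idx=0 pred=N actual=T -> ctr[0]=2
Ev 3: PC=1 idx=1 pred=N actual=N -> ctr[1]=0
Ev 4: PC=6 idx=0 pred=T actual=N -> ctr[0]=1
Ev 5: PC=1 idx=1 pred=N actual=T -> ctr[1]=1
Ev 6: PC=1 idx=1 pred=N actual=T -> ctr[1]=2
Ev 7: PC=6 idx=0 pred=N actual=N -> ctr[0]=0
Ev 8: PC=1 idx=1 pred=T actual=T -> ctr[1]=3
Ev 9: PC=1 idx=1 pred=T actual=N -> ctr[1]=2

Answer: 0 2 0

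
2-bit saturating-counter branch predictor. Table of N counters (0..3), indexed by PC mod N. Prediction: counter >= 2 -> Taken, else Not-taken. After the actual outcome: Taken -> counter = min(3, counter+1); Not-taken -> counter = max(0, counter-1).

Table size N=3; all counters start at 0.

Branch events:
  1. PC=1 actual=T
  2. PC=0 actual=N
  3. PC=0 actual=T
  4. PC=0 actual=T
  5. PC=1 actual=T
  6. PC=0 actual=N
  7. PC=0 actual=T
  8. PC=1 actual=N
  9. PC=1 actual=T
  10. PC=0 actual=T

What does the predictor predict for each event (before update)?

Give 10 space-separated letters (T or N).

Answer: N N N N N T N T N T

Derivation:
Ev 1: PC=1 idx=1 pred=N actual=T -> ctr[1]=1
Ev 2: PC=0 idx=0 pred=N actual=N -> ctr[0]=0
Ev 3: PC=0 idx=0 pred=N actual=T -> ctr[0]=1
Ev 4: PC=0 idx=0 pred=N actual=T -> ctr[0]=2
Ev 5: PC=1 idx=1 pred=N actual=T -> ctr[1]=2
Ev 6: PC=0 idx=0 pred=T actual=N -> ctr[0]=1
Ev 7: PC=0 idx=0 pred=N actual=T -> ctr[0]=2
Ev 8: PC=1 idx=1 pred=T actual=N -> ctr[1]=1
Ev 9: PC=1 idx=1 pred=N actual=T -> ctr[1]=2
Ev 10: PC=0 idx=0 pred=T actual=T -> ctr[0]=3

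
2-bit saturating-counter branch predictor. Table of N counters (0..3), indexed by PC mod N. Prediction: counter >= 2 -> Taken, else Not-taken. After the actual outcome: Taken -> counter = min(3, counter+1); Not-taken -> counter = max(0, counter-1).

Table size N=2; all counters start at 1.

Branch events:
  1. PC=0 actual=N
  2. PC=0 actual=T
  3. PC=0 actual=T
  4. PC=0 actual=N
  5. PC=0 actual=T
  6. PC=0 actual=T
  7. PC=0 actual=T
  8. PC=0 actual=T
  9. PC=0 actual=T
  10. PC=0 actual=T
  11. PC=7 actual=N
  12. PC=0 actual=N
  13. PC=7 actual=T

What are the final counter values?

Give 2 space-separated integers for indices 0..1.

Answer: 2 1

Derivation:
Ev 1: PC=0 idx=0 pred=N actual=N -> ctr[0]=0
Ev 2: PC=0 idx=0 pred=N actual=T -> ctr[0]=1
Ev 3: PC=0 idx=0 pred=N actual=T -> ctr[0]=2
Ev 4: PC=0 idx=0 pred=T actual=N -> ctr[0]=1
Ev 5: PC=0 idx=0 pred=N actual=T -> ctr[0]=2
Ev 6: PC=0 idx=0 pred=T actual=T -> ctr[0]=3
Ev 7: PC=0 idx=0 pred=T actual=T -> ctr[0]=3
Ev 8: PC=0 idx=0 pred=T actual=T -> ctr[0]=3
Ev 9: PC=0 idx=0 pred=T actual=T -> ctr[0]=3
Ev 10: PC=0 idx=0 pred=T actual=T -> ctr[0]=3
Ev 11: PC=7 idx=1 pred=N actual=N -> ctr[1]=0
Ev 12: PC=0 idx=0 pred=T actual=N -> ctr[0]=2
Ev 13: PC=7 idx=1 pred=N actual=T -> ctr[1]=1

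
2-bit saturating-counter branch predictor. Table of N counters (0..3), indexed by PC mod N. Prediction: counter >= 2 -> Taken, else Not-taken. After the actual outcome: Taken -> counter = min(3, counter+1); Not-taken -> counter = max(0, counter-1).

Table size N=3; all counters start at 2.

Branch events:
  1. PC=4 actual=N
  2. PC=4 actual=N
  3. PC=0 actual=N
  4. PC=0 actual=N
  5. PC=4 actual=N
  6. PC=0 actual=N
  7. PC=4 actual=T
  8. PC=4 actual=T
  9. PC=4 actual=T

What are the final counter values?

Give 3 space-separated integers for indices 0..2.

Answer: 0 3 2

Derivation:
Ev 1: PC=4 idx=1 pred=T actual=N -> ctr[1]=1
Ev 2: PC=4 idx=1 pred=N actual=N -> ctr[1]=0
Ev 3: PC=0 idx=0 pred=T actual=N -> ctr[0]=1
Ev 4: PC=0 idx=0 pred=N actual=N -> ctr[0]=0
Ev 5: PC=4 idx=1 pred=N actual=N -> ctr[1]=0
Ev 6: PC=0 idx=0 pred=N actual=N -> ctr[0]=0
Ev 7: PC=4 idx=1 pred=N actual=T -> ctr[1]=1
Ev 8: PC=4 idx=1 pred=N actual=T -> ctr[1]=2
Ev 9: PC=4 idx=1 pred=T actual=T -> ctr[1]=3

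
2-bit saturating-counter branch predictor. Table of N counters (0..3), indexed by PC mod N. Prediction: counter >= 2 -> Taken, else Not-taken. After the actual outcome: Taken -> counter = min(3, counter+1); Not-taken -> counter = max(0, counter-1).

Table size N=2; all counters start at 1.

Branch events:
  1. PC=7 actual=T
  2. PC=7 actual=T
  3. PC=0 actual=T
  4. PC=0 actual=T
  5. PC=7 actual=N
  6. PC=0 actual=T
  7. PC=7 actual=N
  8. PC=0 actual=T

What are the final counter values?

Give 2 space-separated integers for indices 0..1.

Answer: 3 1

Derivation:
Ev 1: PC=7 idx=1 pred=N actual=T -> ctr[1]=2
Ev 2: PC=7 idx=1 pred=T actual=T -> ctr[1]=3
Ev 3: PC=0 idx=0 pred=N actual=T -> ctr[0]=2
Ev 4: PC=0 idx=0 pred=T actual=T -> ctr[0]=3
Ev 5: PC=7 idx=1 pred=T actual=N -> ctr[1]=2
Ev 6: PC=0 idx=0 pred=T actual=T -> ctr[0]=3
Ev 7: PC=7 idx=1 pred=T actual=N -> ctr[1]=1
Ev 8: PC=0 idx=0 pred=T actual=T -> ctr[0]=3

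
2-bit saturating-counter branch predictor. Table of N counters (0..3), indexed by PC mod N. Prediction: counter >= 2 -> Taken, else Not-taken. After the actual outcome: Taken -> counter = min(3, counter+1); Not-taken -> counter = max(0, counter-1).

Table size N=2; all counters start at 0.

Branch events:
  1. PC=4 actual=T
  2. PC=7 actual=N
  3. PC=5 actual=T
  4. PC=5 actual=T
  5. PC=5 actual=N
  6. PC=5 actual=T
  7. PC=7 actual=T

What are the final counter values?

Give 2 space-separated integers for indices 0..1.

Ev 1: PC=4 idx=0 pred=N actual=T -> ctr[0]=1
Ev 2: PC=7 idx=1 pred=N actual=N -> ctr[1]=0
Ev 3: PC=5 idx=1 pred=N actual=T -> ctr[1]=1
Ev 4: PC=5 idx=1 pred=N actual=T -> ctr[1]=2
Ev 5: PC=5 idx=1 pred=T actual=N -> ctr[1]=1
Ev 6: PC=5 idx=1 pred=N actual=T -> ctr[1]=2
Ev 7: PC=7 idx=1 pred=T actual=T -> ctr[1]=3

Answer: 1 3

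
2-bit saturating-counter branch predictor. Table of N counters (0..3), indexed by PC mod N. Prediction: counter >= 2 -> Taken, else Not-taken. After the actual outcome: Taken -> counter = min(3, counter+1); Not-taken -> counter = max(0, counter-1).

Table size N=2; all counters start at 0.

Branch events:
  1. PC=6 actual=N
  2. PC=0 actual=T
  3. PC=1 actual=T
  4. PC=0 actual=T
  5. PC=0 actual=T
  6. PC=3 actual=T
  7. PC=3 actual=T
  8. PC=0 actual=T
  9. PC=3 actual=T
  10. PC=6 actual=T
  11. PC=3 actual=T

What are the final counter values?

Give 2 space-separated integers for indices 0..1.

Ev 1: PC=6 idx=0 pred=N actual=N -> ctr[0]=0
Ev 2: PC=0 idx=0 pred=N actual=T -> ctr[0]=1
Ev 3: PC=1 idx=1 pred=N actual=T -> ctr[1]=1
Ev 4: PC=0 idx=0 pred=N actual=T -> ctr[0]=2
Ev 5: PC=0 idx=0 pred=T actual=T -> ctr[0]=3
Ev 6: PC=3 idx=1 pred=N actual=T -> ctr[1]=2
Ev 7: PC=3 idx=1 pred=T actual=T -> ctr[1]=3
Ev 8: PC=0 idx=0 pred=T actual=T -> ctr[0]=3
Ev 9: PC=3 idx=1 pred=T actual=T -> ctr[1]=3
Ev 10: PC=6 idx=0 pred=T actual=T -> ctr[0]=3
Ev 11: PC=3 idx=1 pred=T actual=T -> ctr[1]=3

Answer: 3 3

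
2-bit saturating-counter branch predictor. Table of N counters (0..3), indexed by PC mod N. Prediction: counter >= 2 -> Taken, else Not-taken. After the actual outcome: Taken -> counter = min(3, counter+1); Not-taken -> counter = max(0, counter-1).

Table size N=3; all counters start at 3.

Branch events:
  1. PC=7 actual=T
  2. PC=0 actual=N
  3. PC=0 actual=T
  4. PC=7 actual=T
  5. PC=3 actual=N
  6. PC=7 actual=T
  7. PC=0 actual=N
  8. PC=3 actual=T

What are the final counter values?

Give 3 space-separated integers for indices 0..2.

Ev 1: PC=7 idx=1 pred=T actual=T -> ctr[1]=3
Ev 2: PC=0 idx=0 pred=T actual=N -> ctr[0]=2
Ev 3: PC=0 idx=0 pred=T actual=T -> ctr[0]=3
Ev 4: PC=7 idx=1 pred=T actual=T -> ctr[1]=3
Ev 5: PC=3 idx=0 pred=T actual=N -> ctr[0]=2
Ev 6: PC=7 idx=1 pred=T actual=T -> ctr[1]=3
Ev 7: PC=0 idx=0 pred=T actual=N -> ctr[0]=1
Ev 8: PC=3 idx=0 pred=N actual=T -> ctr[0]=2

Answer: 2 3 3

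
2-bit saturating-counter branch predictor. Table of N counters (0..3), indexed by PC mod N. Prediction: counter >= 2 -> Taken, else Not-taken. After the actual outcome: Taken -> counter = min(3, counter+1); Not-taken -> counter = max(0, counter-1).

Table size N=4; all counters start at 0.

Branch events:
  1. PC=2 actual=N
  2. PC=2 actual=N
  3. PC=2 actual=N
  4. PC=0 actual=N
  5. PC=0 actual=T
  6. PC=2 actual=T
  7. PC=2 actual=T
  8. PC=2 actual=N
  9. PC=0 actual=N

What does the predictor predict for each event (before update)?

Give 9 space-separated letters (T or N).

Answer: N N N N N N N T N

Derivation:
Ev 1: PC=2 idx=2 pred=N actual=N -> ctr[2]=0
Ev 2: PC=2 idx=2 pred=N actual=N -> ctr[2]=0
Ev 3: PC=2 idx=2 pred=N actual=N -> ctr[2]=0
Ev 4: PC=0 idx=0 pred=N actual=N -> ctr[0]=0
Ev 5: PC=0 idx=0 pred=N actual=T -> ctr[0]=1
Ev 6: PC=2 idx=2 pred=N actual=T -> ctr[2]=1
Ev 7: PC=2 idx=2 pred=N actual=T -> ctr[2]=2
Ev 8: PC=2 idx=2 pred=T actual=N -> ctr[2]=1
Ev 9: PC=0 idx=0 pred=N actual=N -> ctr[0]=0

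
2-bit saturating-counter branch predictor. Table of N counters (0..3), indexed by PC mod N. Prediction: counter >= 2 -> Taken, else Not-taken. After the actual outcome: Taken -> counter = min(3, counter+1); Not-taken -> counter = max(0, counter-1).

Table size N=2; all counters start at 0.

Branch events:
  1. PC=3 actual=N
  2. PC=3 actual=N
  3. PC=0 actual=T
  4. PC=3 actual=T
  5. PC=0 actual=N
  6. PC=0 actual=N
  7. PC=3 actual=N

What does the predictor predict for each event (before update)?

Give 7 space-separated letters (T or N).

Answer: N N N N N N N

Derivation:
Ev 1: PC=3 idx=1 pred=N actual=N -> ctr[1]=0
Ev 2: PC=3 idx=1 pred=N actual=N -> ctr[1]=0
Ev 3: PC=0 idx=0 pred=N actual=T -> ctr[0]=1
Ev 4: PC=3 idx=1 pred=N actual=T -> ctr[1]=1
Ev 5: PC=0 idx=0 pred=N actual=N -> ctr[0]=0
Ev 6: PC=0 idx=0 pred=N actual=N -> ctr[0]=0
Ev 7: PC=3 idx=1 pred=N actual=N -> ctr[1]=0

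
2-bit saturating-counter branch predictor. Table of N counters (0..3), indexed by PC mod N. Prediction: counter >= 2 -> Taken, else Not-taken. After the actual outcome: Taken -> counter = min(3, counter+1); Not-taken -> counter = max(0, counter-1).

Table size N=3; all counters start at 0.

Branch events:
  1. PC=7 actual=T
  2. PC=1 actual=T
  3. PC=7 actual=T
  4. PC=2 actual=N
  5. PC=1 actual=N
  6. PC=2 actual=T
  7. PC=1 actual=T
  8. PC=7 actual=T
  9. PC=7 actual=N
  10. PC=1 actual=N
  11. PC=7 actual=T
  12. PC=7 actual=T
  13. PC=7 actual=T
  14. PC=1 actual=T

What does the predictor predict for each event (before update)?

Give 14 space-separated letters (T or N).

Ev 1: PC=7 idx=1 pred=N actual=T -> ctr[1]=1
Ev 2: PC=1 idx=1 pred=N actual=T -> ctr[1]=2
Ev 3: PC=7 idx=1 pred=T actual=T -> ctr[1]=3
Ev 4: PC=2 idx=2 pred=N actual=N -> ctr[2]=0
Ev 5: PC=1 idx=1 pred=T actual=N -> ctr[1]=2
Ev 6: PC=2 idx=2 pred=N actual=T -> ctr[2]=1
Ev 7: PC=1 idx=1 pred=T actual=T -> ctr[1]=3
Ev 8: PC=7 idx=1 pred=T actual=T -> ctr[1]=3
Ev 9: PC=7 idx=1 pred=T actual=N -> ctr[1]=2
Ev 10: PC=1 idx=1 pred=T actual=N -> ctr[1]=1
Ev 11: PC=7 idx=1 pred=N actual=T -> ctr[1]=2
Ev 12: PC=7 idx=1 pred=T actual=T -> ctr[1]=3
Ev 13: PC=7 idx=1 pred=T actual=T -> ctr[1]=3
Ev 14: PC=1 idx=1 pred=T actual=T -> ctr[1]=3

Answer: N N T N T N T T T T N T T T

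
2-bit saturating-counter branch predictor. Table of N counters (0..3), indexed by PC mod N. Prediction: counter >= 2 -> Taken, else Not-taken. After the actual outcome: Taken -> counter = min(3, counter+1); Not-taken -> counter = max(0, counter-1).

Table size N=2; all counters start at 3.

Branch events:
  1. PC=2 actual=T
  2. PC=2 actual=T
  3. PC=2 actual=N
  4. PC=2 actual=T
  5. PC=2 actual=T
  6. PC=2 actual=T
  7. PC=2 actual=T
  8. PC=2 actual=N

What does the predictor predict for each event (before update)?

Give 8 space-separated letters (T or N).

Ev 1: PC=2 idx=0 pred=T actual=T -> ctr[0]=3
Ev 2: PC=2 idx=0 pred=T actual=T -> ctr[0]=3
Ev 3: PC=2 idx=0 pred=T actual=N -> ctr[0]=2
Ev 4: PC=2 idx=0 pred=T actual=T -> ctr[0]=3
Ev 5: PC=2 idx=0 pred=T actual=T -> ctr[0]=3
Ev 6: PC=2 idx=0 pred=T actual=T -> ctr[0]=3
Ev 7: PC=2 idx=0 pred=T actual=T -> ctr[0]=3
Ev 8: PC=2 idx=0 pred=T actual=N -> ctr[0]=2

Answer: T T T T T T T T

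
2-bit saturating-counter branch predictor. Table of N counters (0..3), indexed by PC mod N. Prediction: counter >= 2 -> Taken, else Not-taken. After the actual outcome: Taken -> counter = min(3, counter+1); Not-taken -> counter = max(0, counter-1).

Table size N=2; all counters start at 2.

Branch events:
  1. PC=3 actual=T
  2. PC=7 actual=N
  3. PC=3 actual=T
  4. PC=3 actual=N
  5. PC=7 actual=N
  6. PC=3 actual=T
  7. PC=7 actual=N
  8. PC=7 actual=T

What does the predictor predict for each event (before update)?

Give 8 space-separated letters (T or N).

Ev 1: PC=3 idx=1 pred=T actual=T -> ctr[1]=3
Ev 2: PC=7 idx=1 pred=T actual=N -> ctr[1]=2
Ev 3: PC=3 idx=1 pred=T actual=T -> ctr[1]=3
Ev 4: PC=3 idx=1 pred=T actual=N -> ctr[1]=2
Ev 5: PC=7 idx=1 pred=T actual=N -> ctr[1]=1
Ev 6: PC=3 idx=1 pred=N actual=T -> ctr[1]=2
Ev 7: PC=7 idx=1 pred=T actual=N -> ctr[1]=1
Ev 8: PC=7 idx=1 pred=N actual=T -> ctr[1]=2

Answer: T T T T T N T N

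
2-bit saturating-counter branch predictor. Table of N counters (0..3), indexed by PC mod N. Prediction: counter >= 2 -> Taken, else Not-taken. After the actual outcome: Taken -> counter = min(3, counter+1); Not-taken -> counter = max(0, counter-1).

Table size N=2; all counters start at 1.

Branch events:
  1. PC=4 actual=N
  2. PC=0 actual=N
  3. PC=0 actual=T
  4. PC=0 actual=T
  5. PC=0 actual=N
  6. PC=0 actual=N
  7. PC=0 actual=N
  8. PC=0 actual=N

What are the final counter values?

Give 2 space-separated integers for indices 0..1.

Ev 1: PC=4 idx=0 pred=N actual=N -> ctr[0]=0
Ev 2: PC=0 idx=0 pred=N actual=N -> ctr[0]=0
Ev 3: PC=0 idx=0 pred=N actual=T -> ctr[0]=1
Ev 4: PC=0 idx=0 pred=N actual=T -> ctr[0]=2
Ev 5: PC=0 idx=0 pred=T actual=N -> ctr[0]=1
Ev 6: PC=0 idx=0 pred=N actual=N -> ctr[0]=0
Ev 7: PC=0 idx=0 pred=N actual=N -> ctr[0]=0
Ev 8: PC=0 idx=0 pred=N actual=N -> ctr[0]=0

Answer: 0 1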